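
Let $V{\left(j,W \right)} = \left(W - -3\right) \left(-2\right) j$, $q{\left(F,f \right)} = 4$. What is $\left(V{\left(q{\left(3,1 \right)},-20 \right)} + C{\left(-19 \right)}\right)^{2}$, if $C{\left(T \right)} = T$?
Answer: $13689$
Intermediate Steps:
$V{\left(j,W \right)} = j \left(-6 - 2 W\right)$ ($V{\left(j,W \right)} = \left(W + 3\right) \left(-2\right) j = \left(3 + W\right) \left(-2\right) j = \left(-6 - 2 W\right) j = j \left(-6 - 2 W\right)$)
$\left(V{\left(q{\left(3,1 \right)},-20 \right)} + C{\left(-19 \right)}\right)^{2} = \left(\left(-2\right) 4 \left(3 - 20\right) - 19\right)^{2} = \left(\left(-2\right) 4 \left(-17\right) - 19\right)^{2} = \left(136 - 19\right)^{2} = 117^{2} = 13689$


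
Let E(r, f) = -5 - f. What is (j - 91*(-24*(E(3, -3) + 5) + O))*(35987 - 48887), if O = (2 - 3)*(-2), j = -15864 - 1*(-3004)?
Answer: 83721000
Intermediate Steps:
j = -12860 (j = -15864 + 3004 = -12860)
O = 2 (O = -1*(-2) = 2)
(j - 91*(-24*(E(3, -3) + 5) + O))*(35987 - 48887) = (-12860 - 91*(-24*((-5 - 1*(-3)) + 5) + 2))*(35987 - 48887) = (-12860 - 91*(-24*((-5 + 3) + 5) + 2))*(-12900) = (-12860 - 91*(-24*(-2 + 5) + 2))*(-12900) = (-12860 - 91*(-24*3 + 2))*(-12900) = (-12860 - 91*(-72 + 2))*(-12900) = (-12860 - 91*(-70))*(-12900) = (-12860 + 6370)*(-12900) = -6490*(-12900) = 83721000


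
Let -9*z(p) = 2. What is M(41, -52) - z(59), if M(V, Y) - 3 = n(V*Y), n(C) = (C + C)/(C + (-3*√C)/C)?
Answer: 455469666757/87217595793 + 25584*I*√533/9690843977 ≈ 5.2222 + 6.095e-5*I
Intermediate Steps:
z(p) = -2/9 (z(p) = -⅑*2 = -2/9)
n(C) = 2*C/(C - 3/√C) (n(C) = (2*C)/(C - 3/√C) = 2*C/(C - 3/√C))
M(V, Y) = 3 + 2*V²*Y²/(-3*√(V*Y) + V²*Y²) (M(V, Y) = 3 + 2*(V*Y)²/((V*Y)² - 3*√(V*Y)) = 3 + 2*(V²*Y²)/(V²*Y² - 3*√(V*Y)) = 3 + 2*(V²*Y²)/(-3*√(V*Y) + V²*Y²) = 3 + 2*V²*Y²/(-3*√(V*Y) + V²*Y²))
M(41, -52) - z(59) = (-9*2*I*√533 + 5*41²*(-52)²)/(-3*2*I*√533 + 41²*(-52)²) - 1*(-2/9) = (-18*I*√533 + 5*1681*2704)/(-6*I*√533 + 1681*2704) + 2/9 = (-18*I*√533 + 22727120)/(-6*I*√533 + 4545424) + 2/9 = (22727120 - 18*I*√533)/(4545424 - 6*I*√533) + 2/9 = 2/9 + (22727120 - 18*I*√533)/(4545424 - 6*I*√533)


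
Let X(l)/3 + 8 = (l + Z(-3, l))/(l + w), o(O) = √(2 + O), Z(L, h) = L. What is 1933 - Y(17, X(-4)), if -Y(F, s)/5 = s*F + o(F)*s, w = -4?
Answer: 929/8 - 855*√19/8 ≈ -349.73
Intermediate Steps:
X(l) = -24 + 3*(-3 + l)/(-4 + l) (X(l) = -24 + 3*((l - 3)/(l - 4)) = -24 + 3*((-3 + l)/(-4 + l)) = -24 + 3*(-3 + l)/(-4 + l))
Y(F, s) = -5*F*s - 5*s*√(2 + F) (Y(F, s) = -5*(s*F + √(2 + F)*s) = -5*(F*s + s*√(2 + F)) = -5*F*s - 5*s*√(2 + F))
1933 - Y(17, X(-4)) = 1933 - (-5)*3*(29 - 7*(-4))/(-4 - 4)*(17 + √(2 + 17)) = 1933 - (-5)*3*(29 + 28)/(-8)*(17 + √19) = 1933 - (-5)*3*(-⅛)*57*(17 + √19) = 1933 - (-5)*(-171)*(17 + √19)/8 = 1933 - (14535/8 + 855*√19/8) = 1933 + (-14535/8 - 855*√19/8) = 929/8 - 855*√19/8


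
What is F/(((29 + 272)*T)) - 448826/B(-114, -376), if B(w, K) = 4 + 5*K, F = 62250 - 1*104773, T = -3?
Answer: 34647359/121002 ≈ 286.34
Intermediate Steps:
F = -42523 (F = 62250 - 104773 = -42523)
F/(((29 + 272)*T)) - 448826/B(-114, -376) = -42523*(-1/(3*(29 + 272))) - 448826/(4 + 5*(-376)) = -42523/(301*(-3)) - 448826/(4 - 1880) = -42523/(-903) - 448826/(-1876) = -42523*(-1/903) - 448826*(-1/1876) = 42523/903 + 32059/134 = 34647359/121002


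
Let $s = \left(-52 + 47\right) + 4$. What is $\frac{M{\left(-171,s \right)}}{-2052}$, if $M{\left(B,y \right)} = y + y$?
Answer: $\frac{1}{1026} \approx 0.00097466$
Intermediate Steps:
$s = -1$ ($s = -5 + 4 = -1$)
$M{\left(B,y \right)} = 2 y$
$\frac{M{\left(-171,s \right)}}{-2052} = \frac{2 \left(-1\right)}{-2052} = \left(-2\right) \left(- \frac{1}{2052}\right) = \frac{1}{1026}$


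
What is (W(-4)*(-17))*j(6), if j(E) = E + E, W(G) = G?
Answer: 816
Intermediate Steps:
j(E) = 2*E
(W(-4)*(-17))*j(6) = (-4*(-17))*(2*6) = 68*12 = 816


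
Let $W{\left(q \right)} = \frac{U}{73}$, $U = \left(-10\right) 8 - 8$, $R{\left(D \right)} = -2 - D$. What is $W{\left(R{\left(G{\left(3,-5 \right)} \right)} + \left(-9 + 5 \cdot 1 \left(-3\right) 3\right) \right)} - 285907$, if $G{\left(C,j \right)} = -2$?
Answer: $- \frac{20871299}{73} \approx -2.8591 \cdot 10^{5}$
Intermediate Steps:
$U = -88$ ($U = -80 - 8 = -88$)
$W{\left(q \right)} = - \frac{88}{73}$
$W{\left(R{\left(G{\left(3,-5 \right)} \right)} + \left(-9 + 5 \cdot 1 \left(-3\right) 3\right) \right)} - 285907 = - \frac{88}{73} - 285907 = - \frac{20871299}{73}$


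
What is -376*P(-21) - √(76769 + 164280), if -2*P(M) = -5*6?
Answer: -5640 - √241049 ≈ -6131.0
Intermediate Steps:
P(M) = 15 (P(M) = -(-5)*6/2 = -½*(-30) = 15)
-376*P(-21) - √(76769 + 164280) = -376*15 - √(76769 + 164280) = -5640 - √241049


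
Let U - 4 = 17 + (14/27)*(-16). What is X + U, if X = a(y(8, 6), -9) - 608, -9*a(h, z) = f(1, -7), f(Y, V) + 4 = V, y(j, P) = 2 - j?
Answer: -16040/27 ≈ -594.07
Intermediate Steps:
f(Y, V) = -4 + V
a(h, z) = 11/9 (a(h, z) = -(-4 - 7)/9 = -⅑*(-11) = 11/9)
U = 343/27 (U = 4 + (17 + (14/27)*(-16)) = 4 + (17 - 224/27) = 4 + 235/27 = 343/27 ≈ 12.704)
X = -5461/9 (X = 11/9 - 608 = -5461/9 ≈ -606.78)
X + U = -5461/9 + 343/27 = -16040/27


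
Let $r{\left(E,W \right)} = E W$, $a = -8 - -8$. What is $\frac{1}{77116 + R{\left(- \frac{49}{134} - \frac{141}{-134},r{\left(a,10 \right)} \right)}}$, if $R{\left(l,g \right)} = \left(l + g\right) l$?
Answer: $\frac{4489}{346175840} \approx 1.2967 \cdot 10^{-5}$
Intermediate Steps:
$a = 0$ ($a = -8 + 8 = 0$)
$R{\left(l,g \right)} = l \left(g + l\right)$ ($R{\left(l,g \right)} = \left(g + l\right) l = l \left(g + l\right)$)
$\frac{1}{77116 + R{\left(- \frac{49}{134} - \frac{141}{-134},r{\left(a,10 \right)} \right)}} = \frac{1}{77116 + \left(- \frac{49}{134} - \frac{141}{-134}\right) \left(0 \cdot 10 - \left(- \frac{141}{134} + \frac{49}{134}\right)\right)} = \frac{1}{77116 + \left(\left(-49\right) \frac{1}{134} - - \frac{141}{134}\right) \left(0 - - \frac{46}{67}\right)} = \frac{1}{77116 + \left(- \frac{49}{134} + \frac{141}{134}\right) \left(0 + \left(- \frac{49}{134} + \frac{141}{134}\right)\right)} = \frac{1}{77116 + \frac{46 \left(0 + \frac{46}{67}\right)}{67}} = \frac{1}{77116 + \frac{46}{67} \cdot \frac{46}{67}} = \frac{1}{77116 + \frac{2116}{4489}} = \frac{1}{\frac{346175840}{4489}} = \frac{4489}{346175840}$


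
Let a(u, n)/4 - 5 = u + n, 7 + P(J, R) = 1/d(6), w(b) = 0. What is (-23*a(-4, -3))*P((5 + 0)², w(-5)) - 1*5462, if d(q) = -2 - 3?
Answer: -33934/5 ≈ -6786.8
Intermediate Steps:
d(q) = -5
P(J, R) = -36/5 (P(J, R) = -7 + 1/(-5) = -7 - ⅕ = -36/5)
a(u, n) = 20 + 4*n + 4*u (a(u, n) = 20 + 4*(u + n) = 20 + 4*(n + u) = 20 + (4*n + 4*u) = 20 + 4*n + 4*u)
(-23*a(-4, -3))*P((5 + 0)², w(-5)) - 1*5462 = -23*(20 + 4*(-3) + 4*(-4))*(-36/5) - 1*5462 = -23*(20 - 12 - 16)*(-36/5) - 5462 = -23*(-8)*(-36/5) - 5462 = 184*(-36/5) - 5462 = -6624/5 - 5462 = -33934/5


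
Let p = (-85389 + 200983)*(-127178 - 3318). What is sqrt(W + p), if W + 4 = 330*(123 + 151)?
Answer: 4*I*sqrt(942779013) ≈ 1.2282e+5*I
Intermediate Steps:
W = 90416 (W = -4 + 330*(123 + 151) = -4 + 330*274 = -4 + 90420 = 90416)
p = -15084554624 (p = 115594*(-130496) = -15084554624)
sqrt(W + p) = sqrt(90416 - 15084554624) = sqrt(-15084464208) = 4*I*sqrt(942779013)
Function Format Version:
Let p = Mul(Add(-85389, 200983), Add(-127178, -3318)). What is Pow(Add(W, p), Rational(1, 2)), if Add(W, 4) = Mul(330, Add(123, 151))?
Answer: Mul(4, I, Pow(942779013, Rational(1, 2))) ≈ Mul(1.2282e+5, I)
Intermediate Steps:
W = 90416 (W = Add(-4, Mul(330, Add(123, 151))) = Add(-4, Mul(330, 274)) = Add(-4, 90420) = 90416)
p = -15084554624 (p = Mul(115594, -130496) = -15084554624)
Pow(Add(W, p), Rational(1, 2)) = Pow(Add(90416, -15084554624), Rational(1, 2)) = Pow(-15084464208, Rational(1, 2)) = Mul(4, I, Pow(942779013, Rational(1, 2)))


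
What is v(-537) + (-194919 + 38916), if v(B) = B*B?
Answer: 132366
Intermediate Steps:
v(B) = B**2
v(-537) + (-194919 + 38916) = (-537)**2 + (-194919 + 38916) = 288369 - 156003 = 132366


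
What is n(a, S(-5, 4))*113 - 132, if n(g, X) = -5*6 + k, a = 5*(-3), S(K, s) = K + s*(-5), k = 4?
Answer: -3070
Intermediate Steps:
S(K, s) = K - 5*s
a = -15
n(g, X) = -26 (n(g, X) = -5*6 + 4 = -30 + 4 = -26)
n(a, S(-5, 4))*113 - 132 = -26*113 - 132 = -2938 - 132 = -3070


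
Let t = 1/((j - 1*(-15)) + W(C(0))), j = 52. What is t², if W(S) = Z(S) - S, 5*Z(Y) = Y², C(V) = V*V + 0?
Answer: 1/4489 ≈ 0.00022277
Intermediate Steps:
C(V) = V² (C(V) = V² + 0 = V²)
Z(Y) = Y²/5
W(S) = -S + S²/5 (W(S) = S²/5 - S = -S + S²/5)
t = 1/67 (t = 1/((52 - 1*(-15)) + (⅕)*0²*(-5 + 0²)) = 1/((52 + 15) + (⅕)*0*(-5 + 0)) = 1/(67 + (⅕)*0*(-5)) = 1/(67 + 0) = 1/67 ≈ 0.014925)
t² = (1/67)² = 1/4489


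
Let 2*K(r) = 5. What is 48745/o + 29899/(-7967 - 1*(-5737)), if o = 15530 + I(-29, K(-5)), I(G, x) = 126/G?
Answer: -5154753103/502022060 ≈ -10.268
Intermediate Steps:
K(r) = 5/2 (K(r) = (½)*5 = 5/2)
o = 450244/29 (o = 15530 + 126/(-29) = 15530 + 126*(-1/29) = 15530 - 126/29 = 450244/29 ≈ 15526.)
48745/o + 29899/(-7967 - 1*(-5737)) = 48745/(450244/29) + 29899/(-7967 - 1*(-5737)) = 48745*(29/450244) + 29899/(-7967 + 5737) = 1413605/450244 + 29899/(-2230) = 1413605/450244 + 29899*(-1/2230) = 1413605/450244 - 29899/2230 = -5154753103/502022060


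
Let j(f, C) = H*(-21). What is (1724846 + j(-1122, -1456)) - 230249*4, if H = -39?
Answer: 804669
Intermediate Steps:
j(f, C) = 819 (j(f, C) = -39*(-21) = 819)
(1724846 + j(-1122, -1456)) - 230249*4 = (1724846 + 819) - 230249*4 = 1725665 - 920996 = 804669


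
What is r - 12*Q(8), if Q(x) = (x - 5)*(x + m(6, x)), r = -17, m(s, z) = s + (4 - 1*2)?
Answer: -593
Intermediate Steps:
m(s, z) = 2 + s (m(s, z) = s + (4 - 2) = s + 2 = 2 + s)
Q(x) = (-5 + x)*(8 + x) (Q(x) = (x - 5)*(x + (2 + 6)) = (-5 + x)*(x + 8) = (-5 + x)*(8 + x))
r - 12*Q(8) = -17 - 12*(-40 + 8**2 + 3*8) = -17 - 12*(-40 + 64 + 24) = -17 - 12*48 = -17 - 576 = -593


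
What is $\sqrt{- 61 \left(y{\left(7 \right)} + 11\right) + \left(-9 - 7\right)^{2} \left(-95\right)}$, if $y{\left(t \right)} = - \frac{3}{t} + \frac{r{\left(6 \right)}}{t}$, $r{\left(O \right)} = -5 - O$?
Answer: $i \sqrt{24869} \approx 157.7 i$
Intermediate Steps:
$y{\left(t \right)} = - \frac{14}{t}$ ($y{\left(t \right)} = - \frac{3}{t} + \frac{-5 - 6}{t} = - \frac{3}{t} - \frac{11}{t} = - \frac{14}{t}$)
$\sqrt{- 61 \left(y{\left(7 \right)} + 11\right) + \left(-9 - 7\right)^{2} \left(-95\right)} = \sqrt{- 61 \left(- \frac{14}{7} + 11\right) + \left(-9 - 7\right)^{2} \left(-95\right)} = \sqrt{- 61 \left(\left(-14\right) \frac{1}{7} + 11\right) + \left(-16\right)^{2} \left(-95\right)} = \sqrt{- 61 \left(-2 + 11\right) + 256 \left(-95\right)} = \sqrt{\left(-61\right) 9 - 24320} = \sqrt{-549 - 24320} = \sqrt{-24869} = i \sqrt{24869}$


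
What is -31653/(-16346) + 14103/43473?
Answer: 535526169/236869886 ≈ 2.2608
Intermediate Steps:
-31653/(-16346) + 14103/43473 = -31653*(-1/16346) + 14103*(1/43473) = 31653/16346 + 4701/14491 = 535526169/236869886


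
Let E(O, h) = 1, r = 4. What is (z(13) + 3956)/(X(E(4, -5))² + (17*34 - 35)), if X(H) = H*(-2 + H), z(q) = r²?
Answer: 993/136 ≈ 7.3015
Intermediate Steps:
z(q) = 16 (z(q) = 4² = 16)
(z(13) + 3956)/(X(E(4, -5))² + (17*34 - 35)) = (16 + 3956)/((1*(-2 + 1))² + (17*34 - 35)) = 3972/((1*(-1))² + (578 - 35)) = 3972/((-1)² + 543) = 3972/(1 + 543) = 3972/544 = 3972*(1/544) = 993/136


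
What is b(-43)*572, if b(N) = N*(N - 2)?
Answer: 1106820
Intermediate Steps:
b(N) = N*(-2 + N)
b(-43)*572 = -43*(-2 - 43)*572 = -43*(-45)*572 = 1935*572 = 1106820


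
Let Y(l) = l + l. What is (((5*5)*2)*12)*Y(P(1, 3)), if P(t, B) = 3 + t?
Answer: 4800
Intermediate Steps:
Y(l) = 2*l
(((5*5)*2)*12)*Y(P(1, 3)) = (((5*5)*2)*12)*(2*(3 + 1)) = ((25*2)*12)*(2*4) = (50*12)*8 = 600*8 = 4800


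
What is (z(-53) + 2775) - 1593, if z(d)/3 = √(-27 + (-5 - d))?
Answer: 1182 + 3*√21 ≈ 1195.7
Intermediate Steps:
z(d) = 3*√(-32 - d) (z(d) = 3*√(-27 + (-5 - d)) = 3*√(-32 - d))
(z(-53) + 2775) - 1593 = (3*√(-32 - 1*(-53)) + 2775) - 1593 = (3*√(-32 + 53) + 2775) - 1593 = (3*√21 + 2775) - 1593 = (2775 + 3*√21) - 1593 = 1182 + 3*√21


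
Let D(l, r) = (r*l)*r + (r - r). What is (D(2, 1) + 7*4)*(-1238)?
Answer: -37140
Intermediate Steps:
D(l, r) = l*r² (D(l, r) = (l*r)*r + 0 = l*r² + 0 = l*r²)
(D(2, 1) + 7*4)*(-1238) = (2*1² + 7*4)*(-1238) = (2*1 + 28)*(-1238) = (2 + 28)*(-1238) = 30*(-1238) = -37140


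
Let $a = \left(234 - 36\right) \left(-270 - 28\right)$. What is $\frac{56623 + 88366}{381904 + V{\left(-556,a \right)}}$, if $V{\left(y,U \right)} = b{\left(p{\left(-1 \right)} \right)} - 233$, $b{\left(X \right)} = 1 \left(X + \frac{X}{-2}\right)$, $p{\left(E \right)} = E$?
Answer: $\frac{289978}{763341} \approx 0.37988$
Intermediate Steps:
$a = -59004$ ($a = 198 \left(-298\right) = -59004$)
$b{\left(X \right)} = \frac{X}{2}$ ($b{\left(X \right)} = 1 \left(X + X \left(- \frac{1}{2}\right)\right) = 1 \left(X - \frac{X}{2}\right) = 1 \frac{X}{2} = \frac{X}{2}$)
$V{\left(y,U \right)} = - \frac{467}{2}$ ($V{\left(y,U \right)} = \frac{1}{2} \left(-1\right) - 233 = - \frac{1}{2} - 233 = - \frac{467}{2}$)
$\frac{56623 + 88366}{381904 + V{\left(-556,a \right)}} = \frac{56623 + 88366}{381904 - \frac{467}{2}} = \frac{144989}{\frac{763341}{2}} = 144989 \cdot \frac{2}{763341} = \frac{289978}{763341}$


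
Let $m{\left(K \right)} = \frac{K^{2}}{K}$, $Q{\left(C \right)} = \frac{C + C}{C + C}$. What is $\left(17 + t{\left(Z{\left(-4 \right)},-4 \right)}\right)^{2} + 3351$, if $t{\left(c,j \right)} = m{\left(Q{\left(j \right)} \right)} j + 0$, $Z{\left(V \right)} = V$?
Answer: $3520$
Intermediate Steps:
$Q{\left(C \right)} = 1$ ($Q{\left(C \right)} = \frac{2 C}{2 C} = 2 C \frac{1}{2 C} = 1$)
$m{\left(K \right)} = K$
$t{\left(c,j \right)} = j$ ($t{\left(c,j \right)} = 1 j + 0 = j + 0 = j$)
$\left(17 + t{\left(Z{\left(-4 \right)},-4 \right)}\right)^{2} + 3351 = \left(17 - 4\right)^{2} + 3351 = 13^{2} + 3351 = 169 + 3351 = 3520$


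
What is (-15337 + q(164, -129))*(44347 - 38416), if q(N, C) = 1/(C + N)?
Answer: -3183725214/35 ≈ -9.0964e+7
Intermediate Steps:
(-15337 + q(164, -129))*(44347 - 38416) = (-15337 + 1/(-129 + 164))*(44347 - 38416) = (-15337 + 1/35)*5931 = -536794/35*5931 = -3183725214/35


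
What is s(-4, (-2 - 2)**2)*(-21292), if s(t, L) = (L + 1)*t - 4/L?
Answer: 1453179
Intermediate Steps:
s(t, L) = -4/L + t*(1 + L) (s(t, L) = (1 + L)*t - 4/L = t*(1 + L) - 4/L = -4/L + t*(1 + L))
s(-4, (-2 - 2)**2)*(-21292) = (-4 - 4/(-2 - 2)**2 + (-2 - 2)**2*(-4))*(-21292) = (-4 - 4/((-4)**2) + (-4)**2*(-4))*(-21292) = (-4 - 4/16 + 16*(-4))*(-21292) = (-4 - 4*1/16 - 64)*(-21292) = (-4 - 1/4 - 64)*(-21292) = -273/4*(-21292) = 1453179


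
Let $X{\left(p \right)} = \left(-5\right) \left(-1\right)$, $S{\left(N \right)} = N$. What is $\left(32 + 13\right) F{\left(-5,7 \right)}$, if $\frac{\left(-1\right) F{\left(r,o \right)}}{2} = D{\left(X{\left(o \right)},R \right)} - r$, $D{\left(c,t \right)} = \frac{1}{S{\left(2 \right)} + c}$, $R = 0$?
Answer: $- \frac{3240}{7} \approx -462.86$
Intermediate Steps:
$X{\left(p \right)} = 5$
$D{\left(c,t \right)} = \frac{1}{2 + c}$
$F{\left(r,o \right)} = - \frac{2}{7} + 2 r$ ($F{\left(r,o \right)} = - 2 \left(\frac{1}{2 + 5} - r\right) = - 2 \left(\frac{1}{7} - r\right) = - \frac{2}{7} + 2 r$)
$\left(32 + 13\right) F{\left(-5,7 \right)} = \left(32 + 13\right) \left(- \frac{2}{7} + 2 \left(-5\right)\right) = 45 \left(- \frac{2}{7} - 10\right) = 45 \left(- \frac{72}{7}\right) = - \frac{3240}{7}$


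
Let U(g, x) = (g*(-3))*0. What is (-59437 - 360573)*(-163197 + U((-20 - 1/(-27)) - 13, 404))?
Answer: 68544371970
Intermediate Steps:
U(g, x) = 0 (U(g, x) = -3*g*0 = 0)
(-59437 - 360573)*(-163197 + U((-20 - 1/(-27)) - 13, 404)) = (-59437 - 360573)*(-163197 + 0) = -420010*(-163197) = 68544371970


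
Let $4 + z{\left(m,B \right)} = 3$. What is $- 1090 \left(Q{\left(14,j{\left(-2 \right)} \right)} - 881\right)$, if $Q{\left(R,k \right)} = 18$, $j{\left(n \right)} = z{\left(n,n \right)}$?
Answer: $940670$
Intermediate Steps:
$z{\left(m,B \right)} = -1$ ($z{\left(m,B \right)} = -4 + 3 = -1$)
$j{\left(n \right)} = -1$
$- 1090 \left(Q{\left(14,j{\left(-2 \right)} \right)} - 881\right) = - 1090 \left(18 - 881\right) = \left(-1090\right) \left(-863\right) = 940670$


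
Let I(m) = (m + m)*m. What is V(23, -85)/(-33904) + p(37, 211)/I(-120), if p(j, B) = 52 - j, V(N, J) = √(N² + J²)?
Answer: 1/1920 - √7754/33904 ≈ -0.0020764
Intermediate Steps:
I(m) = 2*m² (I(m) = (2*m)*m = 2*m²)
V(N, J) = √(J² + N²)
V(23, -85)/(-33904) + p(37, 211)/I(-120) = √((-85)² + 23²)/(-33904) + (52 - 1*37)/((2*(-120)²)) = √(7225 + 529)*(-1/33904) + (52 - 37)/((2*14400)) = √7754*(-1/33904) + 15/28800 = -√7754/33904 + 15*(1/28800) = -√7754/33904 + 1/1920 = 1/1920 - √7754/33904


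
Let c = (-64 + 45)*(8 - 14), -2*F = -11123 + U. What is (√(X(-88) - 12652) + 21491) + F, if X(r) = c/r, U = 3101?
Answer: 25502 + I*√6124195/22 ≈ 25502.0 + 112.49*I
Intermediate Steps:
F = 4011 (F = -(-11123 + 3101)/2 = -½*(-8022) = 4011)
c = 114 (c = -19*(-6) = 114)
X(r) = 114/r
(√(X(-88) - 12652) + 21491) + F = (√(114/(-88) - 12652) + 21491) + 4011 = (√(114*(-1/88) - 12652) + 21491) + 4011 = (√(-57/44 - 12652) + 21491) + 4011 = (√(-556745/44) + 21491) + 4011 = (I*√6124195/22 + 21491) + 4011 = (21491 + I*√6124195/22) + 4011 = 25502 + I*√6124195/22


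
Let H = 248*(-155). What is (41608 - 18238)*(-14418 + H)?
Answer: -1235291460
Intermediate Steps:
H = -38440
(41608 - 18238)*(-14418 + H) = (41608 - 18238)*(-14418 - 38440) = 23370*(-52858) = -1235291460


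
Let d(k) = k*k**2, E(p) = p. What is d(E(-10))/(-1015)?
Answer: 200/203 ≈ 0.98522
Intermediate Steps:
d(k) = k**3
d(E(-10))/(-1015) = (-10)**3/(-1015) = -1000*(-1/1015) = 200/203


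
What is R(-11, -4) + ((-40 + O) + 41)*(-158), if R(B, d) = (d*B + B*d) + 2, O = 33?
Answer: -5282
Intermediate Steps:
R(B, d) = 2 + 2*B*d (R(B, d) = (B*d + B*d) + 2 = 2*B*d + 2 = 2 + 2*B*d)
R(-11, -4) + ((-40 + O) + 41)*(-158) = (2 + 2*(-11)*(-4)) + ((-40 + 33) + 41)*(-158) = (2 + 88) + (-7 + 41)*(-158) = 90 + 34*(-158) = 90 - 5372 = -5282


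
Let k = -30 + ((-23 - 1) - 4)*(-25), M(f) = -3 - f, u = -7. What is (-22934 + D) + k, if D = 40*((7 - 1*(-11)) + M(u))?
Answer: -21384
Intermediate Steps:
D = 880 (D = 40*((7 - 1*(-11)) + (-3 - 1*(-7))) = 40*((7 + 11) + (-3 + 7)) = 40*(18 + 4) = 40*22 = 880)
k = 670 (k = -30 + (-24 - 4)*(-25) = -30 - 28*(-25) = -30 + 700 = 670)
(-22934 + D) + k = (-22934 + 880) + 670 = -22054 + 670 = -21384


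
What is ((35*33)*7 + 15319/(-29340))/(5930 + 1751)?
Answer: 237198581/225360540 ≈ 1.0525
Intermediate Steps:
((35*33)*7 + 15319/(-29340))/(5930 + 1751) = (1155*7 + 15319*(-1/29340))/7681 = (8085 - 15319/29340)*(1/7681) = (237198581/29340)*(1/7681) = 237198581/225360540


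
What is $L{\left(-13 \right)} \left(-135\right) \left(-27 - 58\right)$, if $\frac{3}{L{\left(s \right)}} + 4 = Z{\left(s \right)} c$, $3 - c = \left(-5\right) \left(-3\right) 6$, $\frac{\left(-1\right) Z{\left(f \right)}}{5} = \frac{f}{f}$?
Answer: $\frac{34425}{431} \approx 79.872$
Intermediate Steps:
$Z{\left(f \right)} = -5$ ($Z{\left(f \right)} = - 5 \frac{f}{f} = \left(-5\right) 1 = -5$)
$c = -87$ ($c = 3 - \left(-5\right) \left(-3\right) 6 = 3 - 15 \cdot 6 = 3 - 90 = -87$)
$L{\left(s \right)} = \frac{3}{431}$ ($L{\left(s \right)} = \frac{3}{-4 - -435} = \frac{3}{-4 + 435} = \frac{3}{431}$)
$L{\left(-13 \right)} \left(-135\right) \left(-27 - 58\right) = \frac{3}{431} \left(-135\right) \left(-27 - 58\right) = - \frac{405 \left(-27 - 58\right)}{431} = \left(- \frac{405}{431}\right) \left(-85\right) = \frac{34425}{431}$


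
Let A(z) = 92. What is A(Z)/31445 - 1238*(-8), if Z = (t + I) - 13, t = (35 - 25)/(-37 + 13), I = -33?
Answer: 311431372/31445 ≈ 9904.0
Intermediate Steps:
t = -5/12 (t = 10/(-24) = 10*(-1/24) = -5/12 ≈ -0.41667)
Z = -557/12 (Z = (-5/12 - 33) - 13 = -401/12 - 13 = -557/12 ≈ -46.417)
A(Z)/31445 - 1238*(-8) = 92/31445 - 1238*(-8) = 92*(1/31445) - 1*(-9904) = 92/31445 + 9904 = 311431372/31445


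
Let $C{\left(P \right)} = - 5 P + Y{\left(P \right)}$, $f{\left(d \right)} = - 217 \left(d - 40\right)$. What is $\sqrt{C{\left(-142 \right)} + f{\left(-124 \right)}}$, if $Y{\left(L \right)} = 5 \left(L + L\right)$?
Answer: $\sqrt{34878} \approx 186.76$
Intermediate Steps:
$Y{\left(L \right)} = 10 L$ ($Y{\left(L \right)} = 5 \cdot 2 L = 10 L$)
$f{\left(d \right)} = 8680 - 217 d$ ($f{\left(d \right)} = - 217 \left(-40 + d\right) = 8680 - 217 d$)
$C{\left(P \right)} = 5 P$ ($C{\left(P \right)} = - 5 P + 10 P = 5 P$)
$\sqrt{C{\left(-142 \right)} + f{\left(-124 \right)}} = \sqrt{5 \left(-142\right) + \left(8680 - -26908\right)} = \sqrt{-710 + \left(8680 + 26908\right)} = \sqrt{-710 + 35588} = \sqrt{34878}$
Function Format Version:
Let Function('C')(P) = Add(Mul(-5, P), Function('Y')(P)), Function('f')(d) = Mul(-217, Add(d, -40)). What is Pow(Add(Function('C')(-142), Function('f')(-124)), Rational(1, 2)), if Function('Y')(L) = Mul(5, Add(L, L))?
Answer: Pow(34878, Rational(1, 2)) ≈ 186.76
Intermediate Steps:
Function('Y')(L) = Mul(10, L) (Function('Y')(L) = Mul(5, Mul(2, L)) = Mul(10, L))
Function('f')(d) = Add(8680, Mul(-217, d)) (Function('f')(d) = Mul(-217, Add(-40, d)) = Add(8680, Mul(-217, d)))
Function('C')(P) = Mul(5, P) (Function('C')(P) = Add(Mul(-5, P), Mul(10, P)) = Mul(5, P))
Pow(Add(Function('C')(-142), Function('f')(-124)), Rational(1, 2)) = Pow(Add(Mul(5, -142), Add(8680, Mul(-217, -124))), Rational(1, 2)) = Pow(Add(-710, Add(8680, 26908)), Rational(1, 2)) = Pow(Add(-710, 35588), Rational(1, 2)) = Pow(34878, Rational(1, 2))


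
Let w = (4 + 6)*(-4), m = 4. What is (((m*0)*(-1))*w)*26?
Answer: 0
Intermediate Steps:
w = -40 (w = 10*(-4) = -40)
(((m*0)*(-1))*w)*26 = (((4*0)*(-1))*(-40))*26 = ((0*(-1))*(-40))*26 = (0*(-40))*26 = 0*26 = 0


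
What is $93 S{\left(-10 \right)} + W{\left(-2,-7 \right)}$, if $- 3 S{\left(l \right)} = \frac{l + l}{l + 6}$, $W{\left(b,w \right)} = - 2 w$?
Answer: $-141$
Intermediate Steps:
$S{\left(l \right)} = - \frac{2 l}{3 \left(6 + l\right)}$ ($S{\left(l \right)} = - \frac{\left(l + l\right) \frac{1}{l + 6}}{3} = - \frac{2 l \frac{1}{6 + l}}{3} = - \frac{2 l}{3 \left(6 + l\right)}$)
$93 S{\left(-10 \right)} + W{\left(-2,-7 \right)} = 93 \left(\left(-2\right) \left(-10\right) \frac{1}{18 + 3 \left(-10\right)}\right) - -14 = 93 \left(\left(-2\right) \left(-10\right) \frac{1}{18 - 30}\right) + 14 = 93 \left(\left(-2\right) \left(-10\right) \frac{1}{-12}\right) + 14 = 93 \left(\left(-2\right) \left(-10\right) \left(- \frac{1}{12}\right)\right) + 14 = 93 \left(- \frac{5}{3}\right) + 14 = -155 + 14 = -141$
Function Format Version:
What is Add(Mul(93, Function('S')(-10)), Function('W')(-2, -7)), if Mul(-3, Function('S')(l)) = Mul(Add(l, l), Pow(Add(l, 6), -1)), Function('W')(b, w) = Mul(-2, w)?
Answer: -141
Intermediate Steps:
Function('S')(l) = Mul(Rational(-2, 3), l, Pow(Add(6, l), -1)) (Function('S')(l) = Mul(Rational(-1, 3), Mul(Add(l, l), Pow(Add(l, 6), -1))) = Mul(Rational(-1, 3), Mul(Mul(2, l), Pow(Add(6, l), -1))) = Mul(Rational(-1, 3), Mul(2, l, Pow(Add(6, l), -1))) = Mul(Rational(-2, 3), l, Pow(Add(6, l), -1)))
Add(Mul(93, Function('S')(-10)), Function('W')(-2, -7)) = Add(Mul(93, Mul(-2, -10, Pow(Add(18, Mul(3, -10)), -1))), Mul(-2, -7)) = Add(Mul(93, Mul(-2, -10, Pow(Add(18, -30), -1))), 14) = Add(Mul(93, Mul(-2, -10, Pow(-12, -1))), 14) = Add(Mul(93, Mul(-2, -10, Rational(-1, 12))), 14) = Add(Mul(93, Rational(-5, 3)), 14) = Add(-155, 14) = -141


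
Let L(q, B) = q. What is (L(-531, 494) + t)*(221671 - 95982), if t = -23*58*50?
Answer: -8450197159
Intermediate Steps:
t = -66700 (t = -1334*50 = -66700)
(L(-531, 494) + t)*(221671 - 95982) = (-531 - 66700)*(221671 - 95982) = -67231*125689 = -8450197159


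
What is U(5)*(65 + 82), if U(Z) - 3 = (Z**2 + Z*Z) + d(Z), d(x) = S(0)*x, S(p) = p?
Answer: 7791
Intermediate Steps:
d(x) = 0 (d(x) = 0*x = 0)
U(Z) = 3 + 2*Z**2 (U(Z) = 3 + ((Z**2 + Z*Z) + 0) = 3 + ((Z**2 + Z**2) + 0) = 3 + (2*Z**2 + 0) = 3 + 2*Z**2)
U(5)*(65 + 82) = (3 + 2*5**2)*(65 + 82) = (3 + 2*25)*147 = (3 + 50)*147 = 53*147 = 7791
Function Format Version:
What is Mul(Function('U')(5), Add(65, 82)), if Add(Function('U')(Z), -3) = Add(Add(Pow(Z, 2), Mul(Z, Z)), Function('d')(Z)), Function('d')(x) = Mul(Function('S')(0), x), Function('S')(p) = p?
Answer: 7791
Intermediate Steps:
Function('d')(x) = 0 (Function('d')(x) = Mul(0, x) = 0)
Function('U')(Z) = Add(3, Mul(2, Pow(Z, 2))) (Function('U')(Z) = Add(3, Add(Add(Pow(Z, 2), Mul(Z, Z)), 0)) = Add(3, Add(Add(Pow(Z, 2), Pow(Z, 2)), 0)) = Add(3, Add(Mul(2, Pow(Z, 2)), 0)) = Add(3, Mul(2, Pow(Z, 2))))
Mul(Function('U')(5), Add(65, 82)) = Mul(Add(3, Mul(2, Pow(5, 2))), Add(65, 82)) = Mul(Add(3, Mul(2, 25)), 147) = Mul(Add(3, 50), 147) = Mul(53, 147) = 7791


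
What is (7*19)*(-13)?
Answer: -1729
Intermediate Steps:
(7*19)*(-13) = 133*(-13) = -1729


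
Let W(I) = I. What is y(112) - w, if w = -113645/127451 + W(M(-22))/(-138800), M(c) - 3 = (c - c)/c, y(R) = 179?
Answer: 3182319893553/17690198800 ≈ 179.89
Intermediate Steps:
M(c) = 3 (M(c) = 3 + (c - c)/c = 3 + 0/c = 3 + 0 = 3)
w = -15774308353/17690198800 (w = -113645/127451 + 3/(-138800) = -113645*1/127451 + 3*(-1/138800) = -113645/127451 - 3/138800 = -15774308353/17690198800 ≈ -0.89170)
y(112) - w = 179 - 1*(-15774308353/17690198800) = 179 + 15774308353/17690198800 = 3182319893553/17690198800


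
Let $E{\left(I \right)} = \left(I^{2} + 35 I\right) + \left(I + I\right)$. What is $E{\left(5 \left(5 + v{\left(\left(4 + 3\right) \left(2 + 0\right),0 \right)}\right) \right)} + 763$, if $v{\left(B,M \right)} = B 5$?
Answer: $155263$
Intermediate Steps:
$v{\left(B,M \right)} = 5 B$
$E{\left(I \right)} = I^{2} + 37 I$ ($E{\left(I \right)} = \left(I^{2} + 35 I\right) + 2 I = I^{2} + 37 I$)
$E{\left(5 \left(5 + v{\left(\left(4 + 3\right) \left(2 + 0\right),0 \right)}\right) \right)} + 763 = 5 \left(5 + 5 \left(4 + 3\right) \left(2 + 0\right)\right) \left(37 + 5 \left(5 + 5 \left(4 + 3\right) \left(2 + 0\right)\right)\right) + 763 = 5 \left(5 + 5 \cdot 7 \cdot 2\right) \left(37 + 5 \left(5 + 5 \cdot 7 \cdot 2\right)\right) + 763 = 5 \left(5 + 5 \cdot 14\right) \left(37 + 5 \left(5 + 5 \cdot 14\right)\right) + 763 = 5 \left(5 + 70\right) \left(37 + 5 \left(5 + 70\right)\right) + 763 = 5 \cdot 75 \left(37 + 5 \cdot 75\right) + 763 = 375 \left(37 + 375\right) + 763 = 375 \cdot 412 + 763 = 154500 + 763 = 155263$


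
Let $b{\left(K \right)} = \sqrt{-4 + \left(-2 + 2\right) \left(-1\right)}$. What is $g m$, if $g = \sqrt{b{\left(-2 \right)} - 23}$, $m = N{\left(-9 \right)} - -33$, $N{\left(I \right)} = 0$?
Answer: $33 \sqrt{-23 + 2 i} \approx 6.8745 + 158.41 i$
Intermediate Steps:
$b{\left(K \right)} = 2 i$ ($b{\left(K \right)} = \sqrt{-4 + 0 \left(-1\right)} = \sqrt{-4 + 0} = \sqrt{-4} = 2 i$)
$m = 33$ ($m = 0 - -33 = 0 + 33 = 33$)
$g = \sqrt{-23 + 2 i}$ ($g = \sqrt{2 i - 23} = \sqrt{-23 + 2 i} \approx 0.20832 + 4.8004 i$)
$g m = \sqrt{-23 + 2 i} 33 = 33 \sqrt{-23 + 2 i}$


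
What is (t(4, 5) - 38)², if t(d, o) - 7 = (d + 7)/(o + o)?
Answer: 89401/100 ≈ 894.01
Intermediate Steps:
t(d, o) = 7 + (7 + d)/(2*o) (t(d, o) = 7 + (d + 7)/(o + o) = 7 + (7 + d)/((2*o)) = 7 + (7 + d)*(1/(2*o)) = 7 + (7 + d)/(2*o))
(t(4, 5) - 38)² = ((½)*(7 + 4 + 14*5)/5 - 38)² = ((½)*(⅕)*(7 + 4 + 70) - 38)² = ((½)*(⅕)*81 - 38)² = (81/10 - 38)² = (-299/10)² = 89401/100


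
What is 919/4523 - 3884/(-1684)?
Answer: 4778732/1904183 ≈ 2.5096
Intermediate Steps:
919/4523 - 3884/(-1684) = 919*(1/4523) - 3884*(-1/1684) = 919/4523 + 971/421 = 4778732/1904183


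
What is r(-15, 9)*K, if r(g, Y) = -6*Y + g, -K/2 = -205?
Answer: -28290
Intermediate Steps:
K = 410 (K = -2*(-205) = 410)
r(g, Y) = g - 6*Y
r(-15, 9)*K = (-15 - 6*9)*410 = (-15 - 54)*410 = -69*410 = -28290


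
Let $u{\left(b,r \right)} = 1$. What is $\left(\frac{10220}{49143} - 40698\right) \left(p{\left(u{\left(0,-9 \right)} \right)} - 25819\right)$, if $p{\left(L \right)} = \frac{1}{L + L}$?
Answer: $\frac{51637299339689}{49143} \approx 1.0508 \cdot 10^{9}$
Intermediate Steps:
$p{\left(L \right)} = \frac{1}{2 L}$
$\left(\frac{10220}{49143} - 40698\right) \left(p{\left(u{\left(0,-9 \right)} \right)} - 25819\right) = \left(\frac{10220}{49143} - 40698\right) \left(\frac{1}{2 \cdot 1} - 25819\right) = \left(10220 \cdot \frac{1}{49143} - 40698\right) \left(\frac{1}{2} \cdot 1 - 25819\right) = \left(\frac{10220}{49143} - 40698\right) \left(\frac{1}{2} - 25819\right) = \left(- \frac{2000011594}{49143}\right) \left(- \frac{51637}{2}\right) = \frac{51637299339689}{49143}$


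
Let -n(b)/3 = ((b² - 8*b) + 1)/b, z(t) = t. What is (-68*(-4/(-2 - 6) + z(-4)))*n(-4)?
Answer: 17493/2 ≈ 8746.5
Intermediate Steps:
n(b) = -3*(1 + b² - 8*b)/b (n(b) = -3*((b² - 8*b) + 1)/b = -3*(1 + b² - 8*b)/b)
(-68*(-4/(-2 - 6) + z(-4)))*n(-4) = (-68*(-4/(-2 - 6) - 4))*(24 - 3*(-4) - 3/(-4)) = (-68*(-4/(-8) - 4))*(24 + 12 - 3*(-¼)) = (-68*(-⅛*(-4) - 4))*(24 + 12 + ¾) = -68*(½ - 4)*(147/4) = -68*(-7/2)*(147/4) = 238*(147/4) = 17493/2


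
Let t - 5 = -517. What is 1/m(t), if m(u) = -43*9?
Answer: -1/387 ≈ -0.0025840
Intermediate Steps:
t = -512 (t = 5 - 517 = -512)
m(u) = -387
1/m(t) = 1/(-387) = -1/387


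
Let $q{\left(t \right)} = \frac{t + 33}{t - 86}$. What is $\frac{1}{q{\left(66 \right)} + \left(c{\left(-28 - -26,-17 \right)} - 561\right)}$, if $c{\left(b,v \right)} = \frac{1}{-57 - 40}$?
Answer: $- \frac{1940}{1097963} \approx -0.0017669$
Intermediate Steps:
$q{\left(t \right)} = \frac{33 + t}{-86 + t}$
$c{\left(b,v \right)} = - \frac{1}{97}$ ($c{\left(b,v \right)} = \frac{1}{-97} = - \frac{1}{97}$)
$\frac{1}{q{\left(66 \right)} + \left(c{\left(-28 - -26,-17 \right)} - 561\right)} = \frac{1}{\frac{33 + 66}{-86 + 66} - \frac{54418}{97}} = \frac{1}{\frac{1}{-20} \cdot 99 - \frac{54418}{97}} = \frac{1}{\left(- \frac{1}{20}\right) 99 - \frac{54418}{97}} = \frac{1}{- \frac{99}{20} - \frac{54418}{97}} = \frac{1}{- \frac{1097963}{1940}} = - \frac{1940}{1097963}$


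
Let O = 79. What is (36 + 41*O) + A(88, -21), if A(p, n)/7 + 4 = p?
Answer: 3863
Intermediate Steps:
A(p, n) = -28 + 7*p
(36 + 41*O) + A(88, -21) = (36 + 41*79) + (-28 + 7*88) = (36 + 3239) + (-28 + 616) = 3275 + 588 = 3863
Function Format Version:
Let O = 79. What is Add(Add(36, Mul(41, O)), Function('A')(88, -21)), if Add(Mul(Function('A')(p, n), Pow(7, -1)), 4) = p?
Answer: 3863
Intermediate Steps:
Function('A')(p, n) = Add(-28, Mul(7, p))
Add(Add(36, Mul(41, O)), Function('A')(88, -21)) = Add(Add(36, Mul(41, 79)), Add(-28, Mul(7, 88))) = Add(Add(36, 3239), Add(-28, 616)) = Add(3275, 588) = 3863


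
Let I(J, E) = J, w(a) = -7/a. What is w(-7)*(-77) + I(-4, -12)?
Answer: -81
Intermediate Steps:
w(-7)*(-77) + I(-4, -12) = -7/(-7)*(-77) - 4 = -7*(-1/7)*(-77) - 4 = 1*(-77) - 4 = -77 - 4 = -81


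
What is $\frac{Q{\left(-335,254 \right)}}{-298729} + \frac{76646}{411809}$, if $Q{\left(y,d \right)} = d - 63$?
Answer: $\frac{22817727415}{123019290761} \approx 0.18548$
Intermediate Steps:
$Q{\left(y,d \right)} = -63 + d$ ($Q{\left(y,d \right)} = d - 63 = -63 + d$)
$\frac{Q{\left(-335,254 \right)}}{-298729} + \frac{76646}{411809} = \frac{-63 + 254}{-298729} + \frac{76646}{411809} = 191 \left(- \frac{1}{298729}\right) + 76646 \cdot \frac{1}{411809} = - \frac{191}{298729} + \frac{76646}{411809} = \frac{22817727415}{123019290761}$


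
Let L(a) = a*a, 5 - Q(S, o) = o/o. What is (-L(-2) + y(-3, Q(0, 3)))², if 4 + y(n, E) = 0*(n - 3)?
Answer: 64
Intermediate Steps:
Q(S, o) = 4 (Q(S, o) = 5 - o/o = 5 - 1*1 = 5 - 1 = 4)
L(a) = a²
y(n, E) = -4 (y(n, E) = -4 + 0*(n - 3) = -4 + 0*(-3 + n) = -4 + 0 = -4)
(-L(-2) + y(-3, Q(0, 3)))² = (-1*(-2)² - 4)² = (-1*4 - 4)² = (-4 - 4)² = (-8)² = 64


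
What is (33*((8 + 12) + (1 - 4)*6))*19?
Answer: 1254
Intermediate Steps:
(33*((8 + 12) + (1 - 4)*6))*19 = (33*(20 - 3*6))*19 = (33*(20 - 18))*19 = (33*2)*19 = 66*19 = 1254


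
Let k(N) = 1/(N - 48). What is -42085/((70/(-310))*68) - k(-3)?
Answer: 3913933/1428 ≈ 2740.8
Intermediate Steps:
k(N) = 1/(-48 + N)
-42085/((70/(-310))*68) - k(-3) = -42085/((70/(-310))*68) - 1/(-48 - 3) = -42085/((70*(-1/310))*68) - 1/(-51) = -42085/((-7/31*68)) - 1*(-1/51) = -42085/(-476/31) + 1/51 = -42085*(-31/476) + 1/51 = 1304635/476 + 1/51 = 3913933/1428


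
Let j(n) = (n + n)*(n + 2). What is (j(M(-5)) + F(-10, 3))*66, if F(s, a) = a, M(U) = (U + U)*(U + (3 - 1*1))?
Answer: 126918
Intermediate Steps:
M(U) = 2*U*(2 + U) (M(U) = (2*U)*(U + (3 - 1)) = (2*U)*(U + 2) = (2*U)*(2 + U) = 2*U*(2 + U))
j(n) = 2*n*(2 + n) (j(n) = (2*n)*(2 + n) = 2*n*(2 + n))
(j(M(-5)) + F(-10, 3))*66 = (2*(2*(-5)*(2 - 5))*(2 + 2*(-5)*(2 - 5)) + 3)*66 = (2*(2*(-5)*(-3))*(2 + 2*(-5)*(-3)) + 3)*66 = (2*30*(2 + 30) + 3)*66 = (2*30*32 + 3)*66 = (1920 + 3)*66 = 1923*66 = 126918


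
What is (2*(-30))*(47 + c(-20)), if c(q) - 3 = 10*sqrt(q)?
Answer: -3000 - 1200*I*sqrt(5) ≈ -3000.0 - 2683.3*I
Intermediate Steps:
c(q) = 3 + 10*sqrt(q)
(2*(-30))*(47 + c(-20)) = (2*(-30))*(47 + (3 + 10*sqrt(-20))) = -60*(47 + (3 + 10*(2*I*sqrt(5)))) = -60*(47 + (3 + 20*I*sqrt(5))) = -60*(50 + 20*I*sqrt(5)) = -3000 - 1200*I*sqrt(5)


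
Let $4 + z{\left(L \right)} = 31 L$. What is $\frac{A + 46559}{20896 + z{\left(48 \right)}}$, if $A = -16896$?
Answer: $\frac{29663}{22380} \approx 1.3254$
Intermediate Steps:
$z{\left(L \right)} = -4 + 31 L$
$\frac{A + 46559}{20896 + z{\left(48 \right)}} = \frac{-16896 + 46559}{20896 + \left(-4 + 31 \cdot 48\right)} = \frac{29663}{20896 + \left(-4 + 1488\right)} = \frac{29663}{20896 + 1484} = \frac{29663}{22380}$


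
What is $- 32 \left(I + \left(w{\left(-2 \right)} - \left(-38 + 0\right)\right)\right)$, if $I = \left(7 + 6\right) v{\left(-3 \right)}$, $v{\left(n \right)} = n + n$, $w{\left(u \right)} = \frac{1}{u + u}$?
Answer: $1288$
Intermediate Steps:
$w{\left(u \right)} = \frac{1}{2 u}$
$v{\left(n \right)} = 2 n$
$I = -78$ ($I = \left(7 + 6\right) 2 \left(-3\right) = 13 \left(-6\right) = -78$)
$- 32 \left(I + \left(w{\left(-2 \right)} - \left(-38 + 0\right)\right)\right) = - 32 \left(-78 + \left(\frac{1}{2 \left(-2\right)} - \left(-38 + 0\right)\right)\right) = - 32 \left(-78 + \left(\frac{1}{2} \left(- \frac{1}{2}\right) - -38\right)\right) = - 32 \left(-78 + \left(- \frac{1}{4} + 38\right)\right) = - 32 \left(-78 + \frac{151}{4}\right) = \left(-32\right) \left(- \frac{161}{4}\right) = 1288$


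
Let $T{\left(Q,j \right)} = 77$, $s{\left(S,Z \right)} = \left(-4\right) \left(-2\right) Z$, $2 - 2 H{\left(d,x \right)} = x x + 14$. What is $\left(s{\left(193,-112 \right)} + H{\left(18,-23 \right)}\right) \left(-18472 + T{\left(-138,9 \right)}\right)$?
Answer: $\frac{42915535}{2} \approx 2.1458 \cdot 10^{7}$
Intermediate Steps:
$H{\left(d,x \right)} = -6 - \frac{x^{2}}{2}$ ($H{\left(d,x \right)} = 1 - \frac{x x + 14}{2} = 1 - \frac{x^{2} + 14}{2} = 1 - \frac{14 + x^{2}}{2} = 1 - \left(7 + \frac{x^{2}}{2}\right) = -6 - \frac{x^{2}}{2}$)
$s{\left(S,Z \right)} = 8 Z$
$\left(s{\left(193,-112 \right)} + H{\left(18,-23 \right)}\right) \left(-18472 + T{\left(-138,9 \right)}\right) = \left(8 \left(-112\right) - \left(6 + \frac{\left(-23\right)^{2}}{2}\right)\right) \left(-18472 + 77\right) = \left(-896 - \frac{541}{2}\right) \left(-18395\right) = \left(- \frac{2333}{2}\right) \left(-18395\right) = \frac{42915535}{2}$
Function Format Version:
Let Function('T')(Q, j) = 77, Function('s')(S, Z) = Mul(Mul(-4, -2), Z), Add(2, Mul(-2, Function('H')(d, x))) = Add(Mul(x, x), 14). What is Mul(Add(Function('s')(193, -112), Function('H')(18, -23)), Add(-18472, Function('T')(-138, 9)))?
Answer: Rational(42915535, 2) ≈ 2.1458e+7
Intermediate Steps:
Function('H')(d, x) = Add(-6, Mul(Rational(-1, 2), Pow(x, 2))) (Function('H')(d, x) = Add(1, Mul(Rational(-1, 2), Add(Mul(x, x), 14))) = Add(1, Mul(Rational(-1, 2), Add(Pow(x, 2), 14))) = Add(1, Mul(Rational(-1, 2), Add(14, Pow(x, 2)))) = Add(1, Add(-7, Mul(Rational(-1, 2), Pow(x, 2)))) = Add(-6, Mul(Rational(-1, 2), Pow(x, 2))))
Function('s')(S, Z) = Mul(8, Z)
Mul(Add(Function('s')(193, -112), Function('H')(18, -23)), Add(-18472, Function('T')(-138, 9))) = Mul(Add(Mul(8, -112), Add(-6, Mul(Rational(-1, 2), Pow(-23, 2)))), Add(-18472, 77)) = Mul(Add(-896, Add(-6, Mul(Rational(-1, 2), 529))), -18395) = Mul(Add(-896, Add(-6, Rational(-529, 2))), -18395) = Mul(Add(-896, Rational(-541, 2)), -18395) = Mul(Rational(-2333, 2), -18395) = Rational(42915535, 2)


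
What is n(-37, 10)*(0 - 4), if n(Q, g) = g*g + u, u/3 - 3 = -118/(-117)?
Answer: -17476/39 ≈ -448.10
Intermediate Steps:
u = 469/39 (u = 9 + 3*(-118/(-117)) = 9 + 3*(-118*(-1/117)) = 9 + 3*(118/117) = 9 + 118/39 = 469/39 ≈ 12.026)
n(Q, g) = 469/39 + g**2 (n(Q, g) = g*g + 469/39 = g**2 + 469/39 = 469/39 + g**2)
n(-37, 10)*(0 - 4) = (469/39 + 10**2)*(0 - 4) = (469/39 + 100)*(-4) = (4369/39)*(-4) = -17476/39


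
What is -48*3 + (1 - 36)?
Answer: -179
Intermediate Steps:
-48*3 + (1 - 36) = -144 - 35 = -179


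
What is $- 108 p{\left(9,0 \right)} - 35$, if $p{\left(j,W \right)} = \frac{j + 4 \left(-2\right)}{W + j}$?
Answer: $-47$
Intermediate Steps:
$p{\left(j,W \right)} = \frac{-8 + j}{W + j}$ ($p{\left(j,W \right)} = \frac{j - 8}{W + j} = \frac{-8 + j}{W + j}$)
$- 108 p{\left(9,0 \right)} - 35 = - 108 \frac{-8 + 9}{0 + 9} - 35 = - 108 \cdot \frac{1}{9} \cdot 1 - 35 = \left(-108\right) \frac{1}{9} - 35 = -12 - 35 = -47$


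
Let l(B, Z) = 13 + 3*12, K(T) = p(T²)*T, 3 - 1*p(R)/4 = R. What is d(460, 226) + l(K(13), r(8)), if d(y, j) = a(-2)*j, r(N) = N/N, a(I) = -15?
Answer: -3341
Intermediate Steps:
p(R) = 12 - 4*R
K(T) = T*(12 - 4*T²) (K(T) = (12 - 4*T²)*T = T*(12 - 4*T²))
r(N) = 1
l(B, Z) = 49 (l(B, Z) = 13 + 36 = 49)
d(y, j) = -15*j
d(460, 226) + l(K(13), r(8)) = -15*226 + 49 = -3390 + 49 = -3341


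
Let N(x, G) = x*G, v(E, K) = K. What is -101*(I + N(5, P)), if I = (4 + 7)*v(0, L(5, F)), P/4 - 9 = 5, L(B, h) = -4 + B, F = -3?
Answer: -29391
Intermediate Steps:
P = 56 (P = 36 + 4*5 = 36 + 20 = 56)
N(x, G) = G*x
I = 11 (I = (4 + 7)*(-4 + 5) = 11*1 = 11)
-101*(I + N(5, P)) = -101*(11 + 56*5) = -101*(11 + 280) = -101*291 = -29391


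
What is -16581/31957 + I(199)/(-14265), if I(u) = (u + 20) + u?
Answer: -249885991/455866605 ≈ -0.54816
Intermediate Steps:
I(u) = 20 + 2*u (I(u) = (20 + u) + u = 20 + 2*u)
-16581/31957 + I(199)/(-14265) = -16581/31957 + (20 + 2*199)/(-14265) = -16581*1/31957 + (20 + 398)*(-1/14265) = -16581/31957 + 418*(-1/14265) = -16581/31957 - 418/14265 = -249885991/455866605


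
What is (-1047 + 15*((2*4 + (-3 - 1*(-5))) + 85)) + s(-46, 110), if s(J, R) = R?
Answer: 488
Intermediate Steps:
(-1047 + 15*((2*4 + (-3 - 1*(-5))) + 85)) + s(-46, 110) = (-1047 + 15*((2*4 + (-3 - 1*(-5))) + 85)) + 110 = (-1047 + 15*((8 + (-3 + 5)) + 85)) + 110 = (-1047 + 15*((8 + 2) + 85)) + 110 = (-1047 + 15*(10 + 85)) + 110 = (-1047 + 15*95) + 110 = (-1047 + 1425) + 110 = 378 + 110 = 488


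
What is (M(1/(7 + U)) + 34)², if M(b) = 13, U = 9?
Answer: 2209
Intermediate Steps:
(M(1/(7 + U)) + 34)² = (13 + 34)² = 47² = 2209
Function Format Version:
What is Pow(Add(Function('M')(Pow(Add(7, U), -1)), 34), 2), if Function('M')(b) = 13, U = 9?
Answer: 2209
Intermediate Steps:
Pow(Add(Function('M')(Pow(Add(7, U), -1)), 34), 2) = Pow(Add(13, 34), 2) = Pow(47, 2) = 2209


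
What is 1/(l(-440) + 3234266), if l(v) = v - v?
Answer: 1/3234266 ≈ 3.0919e-7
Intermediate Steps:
l(v) = 0
1/(l(-440) + 3234266) = 1/(0 + 3234266) = 1/3234266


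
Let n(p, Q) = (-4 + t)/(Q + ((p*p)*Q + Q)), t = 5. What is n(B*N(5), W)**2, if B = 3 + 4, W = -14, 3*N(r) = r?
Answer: 81/302829604 ≈ 2.6748e-7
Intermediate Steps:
N(r) = r/3
B = 7
n(p, Q) = 1/(2*Q + Q*p**2) (n(p, Q) = (-4 + 5)/(Q + ((p*p)*Q + Q)) = 1/(Q + (p**2*Q + Q)) = 1/(Q + (Q*p**2 + Q)) = 1/(Q + (Q + Q*p**2)) = 1/(2*Q + Q*p**2))
n(B*N(5), W)**2 = (1/((-14)*(2 + (7*((1/3)*5))**2)))**2 = (-1/(14*(2 + (7*(5/3))**2)))**2 = (-1/(14*(2 + (35/3)**2)))**2 = (-1/(14*(2 + 1225/9)))**2 = (-1/(14*1243/9))**2 = (-1/14*9/1243)**2 = (-9/17402)**2 = 81/302829604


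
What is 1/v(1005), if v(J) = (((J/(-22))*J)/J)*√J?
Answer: -22*√1005/1010025 ≈ -0.00069052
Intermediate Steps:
v(J) = -J^(3/2)/22 (v(J) = (((J*(-1/22))*J)/J)*√J = (((-J/22)*J)/J)*√J = ((-J²/22)/J)*√J = (-J/22)*√J = -J^(3/2)/22)
1/v(1005) = 1/(-1005*√1005/22) = -22*√1005/1010025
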